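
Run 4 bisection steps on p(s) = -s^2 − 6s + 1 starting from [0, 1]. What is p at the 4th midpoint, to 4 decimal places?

midpoint 0.5: p = -2.25 < 0 → [0, 0.5]
midpoint 0.25: p = -0.5625 < 0 → [0, 0.25]
midpoint 0.125: p = 0.234375 > 0 → [0.125, 0.25]
midpoint 0.1875: p = -0.1602 < 0 → [0.125, 0.1875]

-0.1602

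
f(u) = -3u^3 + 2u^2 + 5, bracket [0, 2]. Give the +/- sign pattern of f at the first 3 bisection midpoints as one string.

+-+

midpoint 1: f = 4 > 0 → [1, 2]
midpoint 1.5: f = -0.625 < 0 → [1, 1.5]
midpoint 1.25: f = 2.265625 > 0 → [1.25, 1.5]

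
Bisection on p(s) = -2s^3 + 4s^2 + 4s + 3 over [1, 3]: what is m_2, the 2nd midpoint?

2.5

p(2) = 11 > 0, so the root lies in [2, 3]
p(2.5) = 6.75 > 0, so the root lies in [2.5, 3]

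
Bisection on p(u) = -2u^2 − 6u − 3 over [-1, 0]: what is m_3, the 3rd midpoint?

m = -0.5, p(m) = -0.5 (−); new bracket [-1, -0.5]
m = -0.75, p(m) = 0.375 (+); new bracket [-0.75, -0.5]
m = -0.625, p(m) = -0.03125 (−); new bracket [-0.75, -0.625]

-0.625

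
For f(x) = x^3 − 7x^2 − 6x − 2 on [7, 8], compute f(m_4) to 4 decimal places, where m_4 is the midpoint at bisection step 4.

0.7161

midpoint 7.5: f = -18.875 < 0 → [7.5, 8]
midpoint 7.75: f = -3.453125 < 0 → [7.75, 8]
midpoint 7.875: f = 5.013672 > 0 → [7.75, 7.875]
midpoint 7.8125: f = 0.7161 > 0 → [7.75, 7.8125]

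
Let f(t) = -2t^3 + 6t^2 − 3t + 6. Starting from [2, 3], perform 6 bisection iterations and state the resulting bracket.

[2.828125, 2.84375]

f(2.5) = 4.75 > 0, so the root lies in [2.5, 3]
f(2.75) = 1.53125 > 0, so the root lies in [2.75, 3]
f(2.875) = -0.558594 < 0, so the root lies in [2.75, 2.875]
f(2.8125) = 0.5288 > 0, so the root lies in [2.8125, 2.875]
f(2.84375) = -0.0041 < 0, so the root lies in [2.8125, 2.84375]
f(2.828125) = 0.265 > 0, so the root lies in [2.828125, 2.84375]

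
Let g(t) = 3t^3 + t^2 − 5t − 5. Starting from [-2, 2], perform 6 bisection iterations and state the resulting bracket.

g(0) = -5 < 0, so the root lies in [0, 2]
g(1) = -6 < 0, so the root lies in [1, 2]
g(1.5) = -0.125 < 0, so the root lies in [1.5, 2]
g(1.75) = 5.3906 > 0, so the root lies in [1.5, 1.75]
g(1.625) = 2.3887 > 0, so the root lies in [1.5, 1.625]
g(1.5625) = 1.073 > 0, so the root lies in [1.5, 1.5625]

[1.5, 1.5625]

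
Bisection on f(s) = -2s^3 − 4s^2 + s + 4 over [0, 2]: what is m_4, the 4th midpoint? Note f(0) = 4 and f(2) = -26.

0.875

f(1) = -1 < 0, so the root lies in [0, 1]
f(0.5) = 3.25 > 0, so the root lies in [0.5, 1]
f(0.75) = 1.65625 > 0, so the root lies in [0.75, 1]
f(0.875) = 0.4727 > 0, so the root lies in [0.875, 1]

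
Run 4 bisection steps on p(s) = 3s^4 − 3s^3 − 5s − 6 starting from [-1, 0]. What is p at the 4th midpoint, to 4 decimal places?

0.9790

midpoint -0.5: p = -2.9375 < 0 → [-1, -0.5]
midpoint -0.75: p = -0.035156 < 0 → [-1, -0.75]
midpoint -0.875: p = 2.143311 > 0 → [-0.875, -0.75]
midpoint -0.8125: p = 0.979 > 0 → [-0.8125, -0.75]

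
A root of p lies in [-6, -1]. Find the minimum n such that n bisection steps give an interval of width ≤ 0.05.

Width after n steps is 5/2^n. Need 2^n ≥ 5/0.05 = 100.
2^6 = 64 < 100 ≤ 2^7 = 128, so n = 7.

7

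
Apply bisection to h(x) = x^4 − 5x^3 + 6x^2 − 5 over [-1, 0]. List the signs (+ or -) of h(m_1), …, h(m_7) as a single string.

-+--+-+

x = -0.5 gives h = -2.8125, negative; keep [-1, -0.5]
x = -0.75 gives h = 0.800781, positive; keep [-0.75, -0.5]
x = -0.625 gives h = -1.282959, negative; keep [-0.75, -0.625]
x = -0.6875 gives h = -0.3159, negative; keep [-0.75, -0.6875]
x = -0.71875 gives h = 0.223, positive; keep [-0.71875, -0.6875]
x = -0.703125 gives h = -0.0512, negative; keep [-0.71875, -0.703125]
x = -0.7109375 gives h = 0.0847, positive; keep [-0.7109375, -0.703125]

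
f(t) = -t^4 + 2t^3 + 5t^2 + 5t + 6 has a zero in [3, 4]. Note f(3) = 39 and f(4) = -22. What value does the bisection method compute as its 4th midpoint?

3.8125

m = 3.5, f(m) = 20.4375 (+); new bracket [3.5, 4]
m = 3.75, f(m) = 2.777344 (+); new bracket [3.75, 4]
m = 3.875, f(m) = -8.644775 (−); new bracket [3.75, 3.875]
m = 3.8125, f(m) = -2.7019 (−); new bracket [3.75, 3.8125]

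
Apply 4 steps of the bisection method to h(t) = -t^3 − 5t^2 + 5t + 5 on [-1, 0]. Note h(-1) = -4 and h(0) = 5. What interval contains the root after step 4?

t = -0.5 gives h = 1.375, positive; keep [-1, -0.5]
t = -0.75 gives h = -1.140625, negative; keep [-0.75, -0.5]
t = -0.625 gives h = 0.166016, positive; keep [-0.75, -0.625]
t = -0.6875 gives h = -0.4758, negative; keep [-0.6875, -0.625]

[-0.6875, -0.625]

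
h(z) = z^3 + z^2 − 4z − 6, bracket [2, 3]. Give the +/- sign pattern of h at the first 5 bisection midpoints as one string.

h(2.5) = 5.875 > 0, so the root lies in [2, 2.5]
h(2.25) = 1.453125 > 0, so the root lies in [2, 2.25]
h(2.125) = -0.388672 < 0, so the root lies in [2.125, 2.25]
h(2.1875) = 0.5027 > 0, so the root lies in [2.125, 2.1875]
h(2.15625) = 0.0497 > 0, so the root lies in [2.125, 2.15625]

++-++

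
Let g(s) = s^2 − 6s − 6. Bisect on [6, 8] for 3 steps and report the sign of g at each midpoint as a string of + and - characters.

+--

midpoint 7: g = 1 > 0 → [6, 7]
midpoint 6.5: g = -2.75 < 0 → [6.5, 7]
midpoint 6.75: g = -0.9375 < 0 → [6.75, 7]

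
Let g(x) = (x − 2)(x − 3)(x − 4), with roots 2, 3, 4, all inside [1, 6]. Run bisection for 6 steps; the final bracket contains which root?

g(3.5) = -0.375 < 0, so the root lies in [3.5, 6]
g(4.75) = 3.609375 > 0, so the root lies in [3.5, 4.75]
g(4.125) = 0.298828 > 0, so the root lies in [3.5, 4.125]
g(3.8125) = -0.2761 < 0, so the root lies in [3.8125, 4.125]
g(3.96875) = -0.0596 < 0, so the root lies in [3.96875, 4.125]
g(4.046875) = 0.1004 > 0, so the root lies in [3.96875, 4.046875]

4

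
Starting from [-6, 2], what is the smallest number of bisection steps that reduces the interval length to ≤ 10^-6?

Width after n steps is 8/2^n. Need 2^n ≥ 8/10^-6 = 8000000.
2^22 = 4194304 < 8000000 ≤ 2^23 = 8388608, so n = 23.

23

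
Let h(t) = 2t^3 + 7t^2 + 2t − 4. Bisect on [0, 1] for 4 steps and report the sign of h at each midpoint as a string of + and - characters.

m = 0.5, h(m) = -1 (−); new bracket [0.5, 1]
m = 0.75, h(m) = 2.28125 (+); new bracket [0.5, 0.75]
m = 0.625, h(m) = 0.472656 (+); new bracket [0.5, 0.625]
m = 0.5625, h(m) = -0.3042 (−); new bracket [0.5625, 0.625]

-++-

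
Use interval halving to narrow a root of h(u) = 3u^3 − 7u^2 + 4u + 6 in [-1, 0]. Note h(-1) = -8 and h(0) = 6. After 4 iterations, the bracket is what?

m = -0.5, h(m) = 1.875 (+); new bracket [-1, -0.5]
m = -0.75, h(m) = -2.203125 (−); new bracket [-0.75, -0.5]
m = -0.625, h(m) = 0.033203 (+); new bracket [-0.75, -0.625]
m = -0.6875, h(m) = -1.0334 (−); new bracket [-0.6875, -0.625]

[-0.6875, -0.625]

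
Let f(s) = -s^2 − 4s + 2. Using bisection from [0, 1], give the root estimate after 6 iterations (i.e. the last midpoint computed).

midpoint 0.5: f = -0.25 < 0 → [0, 0.5]
midpoint 0.25: f = 0.9375 > 0 → [0.25, 0.5]
midpoint 0.375: f = 0.359375 > 0 → [0.375, 0.5]
midpoint 0.4375: f = 0.0586 > 0 → [0.4375, 0.5]
midpoint 0.46875: f = -0.0947 < 0 → [0.4375, 0.46875]
midpoint 0.453125: f = -0.0178 < 0 → [0.4375, 0.453125]

0.453125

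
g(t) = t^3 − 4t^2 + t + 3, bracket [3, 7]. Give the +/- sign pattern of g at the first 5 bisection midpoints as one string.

+++--

midpoint 5: g = 33 > 0 → [3, 5]
midpoint 4: g = 7 > 0 → [3, 4]
midpoint 3.5: g = 0.375 > 0 → [3, 3.5]
midpoint 3.25: g = -1.6719 < 0 → [3.25, 3.5]
midpoint 3.375: g = -0.7441 < 0 → [3.375, 3.5]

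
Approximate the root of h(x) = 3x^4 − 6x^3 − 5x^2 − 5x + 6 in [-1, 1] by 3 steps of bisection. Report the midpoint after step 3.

0.75

midpoint 0: h = 6 > 0 → [0, 1]
midpoint 0.5: h = 1.6875 > 0 → [0.5, 1]
midpoint 0.75: h = -2.144531 < 0 → [0.5, 0.75]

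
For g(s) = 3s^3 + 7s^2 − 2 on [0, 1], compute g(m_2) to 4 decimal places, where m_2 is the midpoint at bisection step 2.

-1.5156

m = 0.5, g(m) = 0.125 (+); new bracket [0, 0.5]
m = 0.25, g(m) = -1.515625 (−); new bracket [0.25, 0.5]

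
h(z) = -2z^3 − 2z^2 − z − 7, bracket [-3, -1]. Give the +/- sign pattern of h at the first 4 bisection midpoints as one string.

h(-2) = 3 > 0, so the root lies in [-2, -1]
h(-1.5) = -3.25 < 0, so the root lies in [-2, -1.5]
h(-1.75) = -0.65625 < 0, so the root lies in [-2, -1.75]
h(-1.875) = 1.0273 > 0, so the root lies in [-1.875, -1.75]

+--+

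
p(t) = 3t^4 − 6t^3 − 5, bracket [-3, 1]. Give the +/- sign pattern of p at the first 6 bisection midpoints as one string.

+---+-

t = -1 gives p = 4, positive; keep [-1, 1]
t = 0 gives p = -5, negative; keep [-1, 0]
t = -0.5 gives p = -4.0625, negative; keep [-1, -0.5]
t = -0.75 gives p = -1.5195, negative; keep [-1, -0.75]
t = -0.875 gives p = 0.7781, positive; keep [-0.875, -0.75]
t = -0.8125 gives p = -0.4743, negative; keep [-0.875, -0.8125]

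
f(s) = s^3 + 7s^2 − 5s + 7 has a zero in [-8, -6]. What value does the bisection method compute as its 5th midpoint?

-7.8125

m = -7, f(m) = 42 (+); new bracket [-8, -7]
m = -7.5, f(m) = 16.375 (+); new bracket [-8, -7.5]
m = -7.75, f(m) = 0.703125 (+); new bracket [-8, -7.75]
m = -7.875, f(m) = -7.8887 (−); new bracket [-7.875, -7.75]
m = -7.8125, f(m) = -3.5286 (−); new bracket [-7.8125, -7.75]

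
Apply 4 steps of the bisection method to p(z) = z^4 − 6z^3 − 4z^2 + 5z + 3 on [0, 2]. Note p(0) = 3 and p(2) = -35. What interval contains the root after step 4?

midpoint 1: p = -1 < 0 → [0, 1]
midpoint 0.5: p = 3.8125 > 0 → [0.5, 1]
midpoint 0.75: p = 2.285156 > 0 → [0.75, 1]
midpoint 0.875: p = 0.8792 > 0 → [0.875, 1]

[0.875, 1]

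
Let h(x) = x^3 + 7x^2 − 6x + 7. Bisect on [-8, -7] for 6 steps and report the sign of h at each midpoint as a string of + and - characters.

h(-7.5) = 23.875 > 0, so the root lies in [-8, -7.5]
h(-7.75) = 8.453125 > 0, so the root lies in [-8, -7.75]
h(-7.875) = -0.013672 < 0, so the root lies in [-7.875, -7.75]
h(-7.8125) = 4.2839 > 0, so the root lies in [-7.875, -7.8125]
h(-7.84375) = 2.1513 > 0, so the root lies in [-7.875, -7.84375]
h(-7.859375) = 1.0728 > 0, so the root lies in [-7.875, -7.859375]

++-+++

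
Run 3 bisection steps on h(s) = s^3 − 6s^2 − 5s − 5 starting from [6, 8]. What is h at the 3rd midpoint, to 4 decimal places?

-4.5781

m = 7, h(m) = 9 (+); new bracket [6, 7]
m = 6.5, h(m) = -16.375 (−); new bracket [6.5, 7]
m = 6.75, h(m) = -4.578125 (−); new bracket [6.75, 7]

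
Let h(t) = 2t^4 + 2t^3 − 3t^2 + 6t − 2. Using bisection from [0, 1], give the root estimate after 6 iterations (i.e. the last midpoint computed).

0.390625

h(0.5) = 0.625 > 0, so the root lies in [0, 0.5]
h(0.25) = -0.648438 < 0, so the root lies in [0.25, 0.5]
h(0.375) = -0.026855 < 0, so the root lies in [0.375, 0.5]
h(0.4375) = 0.2915 > 0, so the root lies in [0.375, 0.4375]
h(0.40625) = 0.131 > 0, so the root lies in [0.375, 0.40625]
h(0.390625) = 0.0518 > 0, so the root lies in [0.375, 0.390625]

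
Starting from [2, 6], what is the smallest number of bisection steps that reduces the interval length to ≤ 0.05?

Width after n steps is 4/2^n. Need 2^n ≥ 4/0.05 = 80.
2^6 = 64 < 80 ≤ 2^7 = 128, so n = 7.

7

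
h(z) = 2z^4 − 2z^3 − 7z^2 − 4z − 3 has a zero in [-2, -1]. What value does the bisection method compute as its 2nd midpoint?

z = -1.5 gives h = 4.125, positive; keep [-1.5, -1]
z = -1.25 gives h = -0.148438, negative; keep [-1.5, -1.25]

-1.25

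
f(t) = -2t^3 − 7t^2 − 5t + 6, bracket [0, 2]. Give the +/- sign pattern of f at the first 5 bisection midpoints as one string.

-+--+

m = 1, f(m) = -8 (−); new bracket [0, 1]
m = 0.5, f(m) = 1.5 (+); new bracket [0.5, 1]
m = 0.75, f(m) = -2.53125 (−); new bracket [0.5, 0.75]
m = 0.625, f(m) = -0.3477 (−); new bracket [0.5, 0.625]
m = 0.5625, f(m) = 0.6167 (+); new bracket [0.5625, 0.625]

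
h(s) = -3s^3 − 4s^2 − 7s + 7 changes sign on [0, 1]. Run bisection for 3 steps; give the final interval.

[0.625, 0.75]

h(0.5) = 2.125 > 0, so the root lies in [0.5, 1]
h(0.75) = -1.765625 < 0, so the root lies in [0.5, 0.75]
h(0.625) = 0.330078 > 0, so the root lies in [0.625, 0.75]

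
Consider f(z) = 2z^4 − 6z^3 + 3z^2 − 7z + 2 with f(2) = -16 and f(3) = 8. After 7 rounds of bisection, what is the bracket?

f(2.5) = -12.375 < 0, so the root lies in [2.5, 3]
f(2.75) = -4.960938 < 0, so the root lies in [2.75, 3]
f(2.875) = 0.730957 > 0, so the root lies in [2.75, 2.875]
f(2.8125) = -2.2998 < 0, so the root lies in [2.8125, 2.875]
f(2.84375) = -0.8321 < 0, so the root lies in [2.84375, 2.875]
f(2.859375) = -0.0627 < 0, so the root lies in [2.859375, 2.875]
f(2.8671875) = 0.3311 > 0, so the root lies in [2.859375, 2.8671875]

[2.859375, 2.8671875]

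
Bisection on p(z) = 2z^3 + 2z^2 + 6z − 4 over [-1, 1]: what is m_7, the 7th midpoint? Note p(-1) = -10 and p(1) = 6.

0.515625

p(0) = -4 < 0, so the root lies in [0, 1]
p(0.5) = -0.25 < 0, so the root lies in [0.5, 1]
p(0.75) = 2.46875 > 0, so the root lies in [0.5, 0.75]
p(0.625) = 1.0195 > 0, so the root lies in [0.5, 0.625]
p(0.5625) = 0.3638 > 0, so the root lies in [0.5, 0.5625]
p(0.53125) = 0.0518 > 0, so the root lies in [0.5, 0.53125]
p(0.515625) = -0.1003 < 0, so the root lies in [0.515625, 0.53125]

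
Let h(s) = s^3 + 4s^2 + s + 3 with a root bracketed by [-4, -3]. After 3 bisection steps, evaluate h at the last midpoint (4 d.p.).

1.0020

m = -3.5, h(m) = 5.625 (+); new bracket [-4, -3.5]
m = -3.75, h(m) = 2.765625 (+); new bracket [-4, -3.75]
m = -3.875, h(m) = 1.001953 (+); new bracket [-4, -3.875]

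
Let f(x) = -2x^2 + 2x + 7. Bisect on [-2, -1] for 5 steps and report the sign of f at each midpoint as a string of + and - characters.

midpoint -1.5: f = -0.5 < 0 → [-1.5, -1]
midpoint -1.25: f = 1.375 > 0 → [-1.5, -1.25]
midpoint -1.375: f = 0.46875 > 0 → [-1.5, -1.375]
midpoint -1.4375: f = -0.0078 < 0 → [-1.4375, -1.375]
midpoint -1.40625: f = 0.2324 > 0 → [-1.4375, -1.40625]

-++-+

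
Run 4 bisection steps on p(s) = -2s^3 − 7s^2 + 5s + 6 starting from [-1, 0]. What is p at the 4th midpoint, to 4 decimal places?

m = -0.5, p(m) = 2 (+); new bracket [-1, -0.5]
m = -0.75, p(m) = -0.84375 (−); new bracket [-0.75, -0.5]
m = -0.625, p(m) = 0.628906 (+); new bracket [-0.75, -0.625]
m = -0.6875, p(m) = -0.0962 (−); new bracket [-0.6875, -0.625]

-0.0962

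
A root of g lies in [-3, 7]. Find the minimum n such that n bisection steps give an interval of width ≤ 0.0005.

15

Width after n steps is 10/2^n. Need 2^n ≥ 10/0.0005 = 20000.
2^14 = 16384 < 20000 ≤ 2^15 = 32768, so n = 15.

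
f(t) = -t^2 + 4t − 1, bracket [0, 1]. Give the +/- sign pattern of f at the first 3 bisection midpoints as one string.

t = 0.5 gives f = 0.75, positive; keep [0, 0.5]
t = 0.25 gives f = -0.0625, negative; keep [0.25, 0.5]
t = 0.375 gives f = 0.359375, positive; keep [0.25, 0.375]

+-+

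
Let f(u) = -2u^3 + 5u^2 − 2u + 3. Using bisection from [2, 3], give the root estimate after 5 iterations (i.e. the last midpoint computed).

2.34375

f(2.5) = -2 < 0, so the root lies in [2, 2.5]
f(2.25) = 1.03125 > 0, so the root lies in [2.25, 2.5]
f(2.375) = -0.339844 < 0, so the root lies in [2.25, 2.375]
f(2.3125) = 0.3804 > 0, so the root lies in [2.3125, 2.375]
f(2.34375) = 0.0291 > 0, so the root lies in [2.34375, 2.375]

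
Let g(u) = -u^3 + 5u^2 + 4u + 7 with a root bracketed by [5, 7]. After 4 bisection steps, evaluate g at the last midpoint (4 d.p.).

midpoint 6: g = -5 < 0 → [5, 6]
midpoint 5.5: g = 13.875 > 0 → [5.5, 6]
midpoint 5.75: g = 5.203125 > 0 → [5.75, 6]
midpoint 5.875: g = 0.2988 > 0 → [5.875, 6]

0.2988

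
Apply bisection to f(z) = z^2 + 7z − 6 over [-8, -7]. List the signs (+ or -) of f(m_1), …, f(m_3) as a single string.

--+

m = -7.5, f(m) = -2.25 (−); new bracket [-8, -7.5]
m = -7.75, f(m) = -0.1875 (−); new bracket [-8, -7.75]
m = -7.875, f(m) = 0.890625 (+); new bracket [-7.875, -7.75]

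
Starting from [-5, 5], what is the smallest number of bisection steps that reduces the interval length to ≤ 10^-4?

17

Width after n steps is 10/2^n. Need 2^n ≥ 10/10^-4 = 100000.
2^16 = 65536 < 100000 ≤ 2^17 = 131072, so n = 17.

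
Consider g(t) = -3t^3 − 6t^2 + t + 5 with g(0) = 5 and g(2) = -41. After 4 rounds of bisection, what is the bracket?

[0.75, 0.875]

g(1) = -3 < 0, so the root lies in [0, 1]
g(0.5) = 3.625 > 0, so the root lies in [0.5, 1]
g(0.75) = 1.109375 > 0, so the root lies in [0.75, 1]
g(0.875) = -0.7285 < 0, so the root lies in [0.75, 0.875]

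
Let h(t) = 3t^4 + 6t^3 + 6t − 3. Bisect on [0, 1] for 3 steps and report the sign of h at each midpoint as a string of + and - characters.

m = 0.5, h(m) = 0.9375 (+); new bracket [0, 0.5]
m = 0.25, h(m) = -1.394531 (−); new bracket [0.25, 0.5]
m = 0.375, h(m) = -0.374268 (−); new bracket [0.375, 0.5]

+--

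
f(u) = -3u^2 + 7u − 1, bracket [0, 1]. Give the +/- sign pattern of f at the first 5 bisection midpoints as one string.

++-++

u = 0.5 gives f = 1.75, positive; keep [0, 0.5]
u = 0.25 gives f = 0.5625, positive; keep [0, 0.25]
u = 0.125 gives f = -0.171875, negative; keep [0.125, 0.25]
u = 0.1875 gives f = 0.207, positive; keep [0.125, 0.1875]
u = 0.15625 gives f = 0.0205, positive; keep [0.125, 0.15625]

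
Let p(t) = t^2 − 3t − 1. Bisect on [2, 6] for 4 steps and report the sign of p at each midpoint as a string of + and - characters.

+-+-

t = 4 gives p = 3, positive; keep [2, 4]
t = 3 gives p = -1, negative; keep [3, 4]
t = 3.5 gives p = 0.75, positive; keep [3, 3.5]
t = 3.25 gives p = -0.1875, negative; keep [3.25, 3.5]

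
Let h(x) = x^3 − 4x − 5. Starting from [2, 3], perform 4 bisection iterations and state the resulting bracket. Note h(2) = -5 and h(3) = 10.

[2.4375, 2.5]

h(2.5) = 0.625 > 0, so the root lies in [2, 2.5]
h(2.25) = -2.609375 < 0, so the root lies in [2.25, 2.5]
h(2.375) = -1.103516 < 0, so the root lies in [2.375, 2.5]
h(2.4375) = -0.2678 < 0, so the root lies in [2.4375, 2.5]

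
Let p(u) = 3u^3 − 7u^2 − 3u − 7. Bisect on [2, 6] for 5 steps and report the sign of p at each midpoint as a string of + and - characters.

u = 4 gives p = 61, positive; keep [2, 4]
u = 3 gives p = 2, positive; keep [2, 3]
u = 2.5 gives p = -11.375, negative; keep [2.5, 3]
u = 2.75 gives p = -5.7969, negative; keep [2.75, 3]
u = 2.875 gives p = -2.1934, negative; keep [2.875, 3]

++---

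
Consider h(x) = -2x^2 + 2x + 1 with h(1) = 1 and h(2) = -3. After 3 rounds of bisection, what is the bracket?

[1.25, 1.375]

midpoint 1.5: h = -0.5 < 0 → [1, 1.5]
midpoint 1.25: h = 0.375 > 0 → [1.25, 1.5]
midpoint 1.375: h = -0.03125 < 0 → [1.25, 1.375]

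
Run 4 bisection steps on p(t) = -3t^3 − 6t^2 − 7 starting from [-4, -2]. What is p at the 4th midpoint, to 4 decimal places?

m = -3, p(m) = 20 (+); new bracket [-3, -2]
m = -2.5, p(m) = 2.375 (+); new bracket [-2.5, -2]
m = -2.25, p(m) = -3.203125 (−); new bracket [-2.5, -2.25]
m = -2.375, p(m) = -0.6543 (−); new bracket [-2.5, -2.375]

-0.6543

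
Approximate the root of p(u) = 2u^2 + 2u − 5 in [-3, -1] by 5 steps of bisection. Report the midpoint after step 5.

m = -2, p(m) = -1 (−); new bracket [-3, -2]
m = -2.5, p(m) = 2.5 (+); new bracket [-2.5, -2]
m = -2.25, p(m) = 0.625 (+); new bracket [-2.25, -2]
m = -2.125, p(m) = -0.2188 (−); new bracket [-2.25, -2.125]
m = -2.1875, p(m) = 0.1953 (+); new bracket [-2.1875, -2.125]

-2.1875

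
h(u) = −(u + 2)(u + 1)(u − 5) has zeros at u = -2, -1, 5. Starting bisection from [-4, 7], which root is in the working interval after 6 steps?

h(1.5) = 30.625 > 0, so the root lies in [1.5, 7]
h(4.25) = 24.609375 > 0, so the root lies in [4.25, 7]
h(5.625) = -31.572266 < 0, so the root lies in [4.25, 5.625]
h(4.9375) = 2.5745 > 0, so the root lies in [4.9375, 5.625]
h(5.28125) = -12.8631 < 0, so the root lies in [4.9375, 5.28125]
h(5.109375) = -4.7506 < 0, so the root lies in [4.9375, 5.109375]

5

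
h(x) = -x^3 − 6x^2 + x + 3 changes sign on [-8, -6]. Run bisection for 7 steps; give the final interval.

[-6.09375, -6.078125]

x = -7 gives h = 45, positive; keep [-7, -6]
x = -6.5 gives h = 17.625, positive; keep [-6.5, -6]
x = -6.25 gives h = 6.515625, positive; keep [-6.25, -6]
x = -6.125 gives h = 1.5645, positive; keep [-6.125, -6]
x = -6.0625 gives h = -0.7654, negative; keep [-6.125, -6.0625]
x = -6.09375 gives h = 0.3875, positive; keep [-6.09375, -6.0625]
x = -6.078125 gives h = -0.1919, negative; keep [-6.09375, -6.078125]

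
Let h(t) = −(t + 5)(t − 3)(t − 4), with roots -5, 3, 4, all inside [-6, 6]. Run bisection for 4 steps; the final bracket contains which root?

-5

t = 0 gives h = -60, negative; keep [-6, 0]
t = -3 gives h = -84, negative; keep [-6, -3]
t = -4.5 gives h = -31.875, negative; keep [-6, -4.5]
t = -5.25 gives h = 19.0781, positive; keep [-5.25, -4.5]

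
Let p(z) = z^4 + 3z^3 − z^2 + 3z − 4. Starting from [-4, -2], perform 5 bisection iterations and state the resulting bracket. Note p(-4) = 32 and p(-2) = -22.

m = -3, p(m) = -22 (−); new bracket [-4, -3]
m = -3.5, p(m) = -5.3125 (−); new bracket [-4, -3.5]
m = -3.75, p(m) = 10.238281 (+); new bracket [-3.75, -3.5]
m = -3.625, p(m) = 1.7561 (+); new bracket [-3.625, -3.5]
m = -3.5625, p(m) = -1.9465 (−); new bracket [-3.625, -3.5625]

[-3.625, -3.5625]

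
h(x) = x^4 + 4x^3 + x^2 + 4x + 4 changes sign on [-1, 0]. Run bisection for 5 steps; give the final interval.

x = -0.5 gives h = 1.8125, positive; keep [-1, -0.5]
x = -0.75 gives h = 0.191406, positive; keep [-1, -0.75]
x = -0.875 gives h = -0.827881, negative; keep [-0.875, -0.75]
x = -0.8125 gives h = -0.2995, negative; keep [-0.8125, -0.75]
x = -0.78125 gives h = -0.0495, negative; keep [-0.78125, -0.75]

[-0.78125, -0.75]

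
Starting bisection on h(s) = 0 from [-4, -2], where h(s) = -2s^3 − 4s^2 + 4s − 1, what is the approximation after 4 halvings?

h(-3) = 5 > 0, so the root lies in [-3, -2]
h(-2.5) = -4.75 < 0, so the root lies in [-3, -2.5]
h(-2.75) = -0.65625 < 0, so the root lies in [-3, -2.75]
h(-2.875) = 1.9648 > 0, so the root lies in [-2.875, -2.75]

-2.875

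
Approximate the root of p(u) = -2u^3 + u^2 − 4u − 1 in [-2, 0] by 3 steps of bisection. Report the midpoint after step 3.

-0.25

p(-1) = 6 > 0, so the root lies in [-1, 0]
p(-0.5) = 1.5 > 0, so the root lies in [-0.5, 0]
p(-0.25) = 0.09375 > 0, so the root lies in [-0.25, 0]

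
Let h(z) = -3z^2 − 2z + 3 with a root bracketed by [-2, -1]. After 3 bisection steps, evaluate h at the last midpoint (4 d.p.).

0.0781

midpoint -1.5: h = -0.75 < 0 → [-1.5, -1]
midpoint -1.25: h = 0.8125 > 0 → [-1.5, -1.25]
midpoint -1.375: h = 0.078125 > 0 → [-1.5, -1.375]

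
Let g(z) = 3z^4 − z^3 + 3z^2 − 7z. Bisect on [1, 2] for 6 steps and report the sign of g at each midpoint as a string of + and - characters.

midpoint 1.5: g = 8.0625 > 0 → [1, 1.5]
midpoint 1.25: g = 1.308594 > 0 → [1, 1.25]
midpoint 1.125: g = -0.696533 < 0 → [1.125, 1.25]
midpoint 1.1875: g = 0.209 > 0 → [1.125, 1.1875]
midpoint 1.15625: g = -0.2668 < 0 → [1.15625, 1.1875]
midpoint 1.171875: g = -0.0348 < 0 → [1.171875, 1.1875]

++-+--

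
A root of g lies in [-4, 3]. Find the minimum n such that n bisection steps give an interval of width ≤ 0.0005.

14

Width after n steps is 7/2^n. Need 2^n ≥ 7/0.0005 = 14000.
2^13 = 8192 < 14000 ≤ 2^14 = 16384, so n = 14.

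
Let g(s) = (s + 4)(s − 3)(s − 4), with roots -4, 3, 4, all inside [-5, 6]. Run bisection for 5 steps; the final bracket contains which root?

-4

g(0.5) = 39.375 > 0, so the root lies in [-5, 0.5]
g(-2.25) = 57.421875 > 0, so the root lies in [-5, -2.25]
g(-3.625) = 18.943359 > 0, so the root lies in [-5, -3.625]
g(-4.3125) = -18.9954 < 0, so the root lies in [-4.3125, -3.625]
g(-3.96875) = 1.7354 > 0, so the root lies in [-4.3125, -3.96875]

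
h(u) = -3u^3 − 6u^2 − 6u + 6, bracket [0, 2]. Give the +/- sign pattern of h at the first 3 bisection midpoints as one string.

-+-

u = 1 gives h = -9, negative; keep [0, 1]
u = 0.5 gives h = 1.125, positive; keep [0.5, 1]
u = 0.75 gives h = -3.140625, negative; keep [0.5, 0.75]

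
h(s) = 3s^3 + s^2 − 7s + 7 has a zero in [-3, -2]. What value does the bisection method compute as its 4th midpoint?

s = -2.5 gives h = -16.125, negative; keep [-2.5, -2]
s = -2.25 gives h = -6.359375, negative; keep [-2.25, -2]
s = -2.125 gives h = -2.396484, negative; keep [-2.125, -2]
s = -2.0625 gives h = -0.6296, negative; keep [-2.0625, -2]

-2.0625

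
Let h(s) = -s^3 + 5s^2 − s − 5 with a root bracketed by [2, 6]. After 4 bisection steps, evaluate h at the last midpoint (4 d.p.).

m = 4, h(m) = 7 (+); new bracket [4, 6]
m = 5, h(m) = -10 (−); new bracket [4, 5]
m = 4.5, h(m) = 0.625 (+); new bracket [4.5, 5]
m = 4.75, h(m) = -4.1094 (−); new bracket [4.5, 4.75]

-4.1094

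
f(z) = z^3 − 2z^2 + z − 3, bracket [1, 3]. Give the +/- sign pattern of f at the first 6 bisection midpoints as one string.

m = 2, f(m) = -1 (−); new bracket [2, 3]
m = 2.5, f(m) = 2.625 (+); new bracket [2, 2.5]
m = 2.25, f(m) = 0.515625 (+); new bracket [2, 2.25]
m = 2.125, f(m) = -0.3105 (−); new bracket [2.125, 2.25]
m = 2.1875, f(m) = 0.0847 (+); new bracket [2.125, 2.1875]
m = 2.15625, f(m) = -0.1173 (−); new bracket [2.15625, 2.1875]

-++-+-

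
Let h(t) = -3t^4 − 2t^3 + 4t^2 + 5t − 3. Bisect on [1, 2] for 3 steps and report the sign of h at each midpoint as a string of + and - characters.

--+

m = 1.5, h(m) = -8.4375 (−); new bracket [1, 1.5]
m = 1.25, h(m) = -1.730469 (−); new bracket [1, 1.25]
m = 1.125, h(m) = 0.034424 (+); new bracket [1.125, 1.25]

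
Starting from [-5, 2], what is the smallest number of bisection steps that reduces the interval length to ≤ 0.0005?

14

Width after n steps is 7/2^n. Need 2^n ≥ 7/0.0005 = 14000.
2^13 = 8192 < 14000 ≤ 2^14 = 16384, so n = 14.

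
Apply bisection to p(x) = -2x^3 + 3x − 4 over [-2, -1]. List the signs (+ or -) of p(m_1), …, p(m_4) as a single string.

m = -1.5, p(m) = -1.75 (−); new bracket [-2, -1.5]
m = -1.75, p(m) = 1.46875 (+); new bracket [-1.75, -1.5]
m = -1.625, p(m) = -0.292969 (−); new bracket [-1.75, -1.625]
m = -1.6875, p(m) = 0.5483 (+); new bracket [-1.6875, -1.625]

-+-+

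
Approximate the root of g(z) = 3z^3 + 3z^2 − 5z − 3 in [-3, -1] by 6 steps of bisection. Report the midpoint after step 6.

-1.65625

midpoint -2: g = -5 < 0 → [-2, -1]
midpoint -1.5: g = 1.125 > 0 → [-2, -1.5]
midpoint -1.75: g = -1.140625 < 0 → [-1.75, -1.5]
midpoint -1.625: g = 0.1738 > 0 → [-1.75, -1.625]
midpoint -1.6875: g = -0.4358 < 0 → [-1.6875, -1.625]
midpoint -1.65625: g = -0.1194 < 0 → [-1.65625, -1.625]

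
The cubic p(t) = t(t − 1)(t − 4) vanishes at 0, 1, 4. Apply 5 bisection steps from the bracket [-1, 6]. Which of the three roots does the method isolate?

p(2.5) = -5.625 < 0, so the root lies in [2.5, 6]
p(4.25) = 3.453125 > 0, so the root lies in [2.5, 4.25]
p(3.375) = -5.009766 < 0, so the root lies in [3.375, 4.25]
p(3.8125) = -2.0105 < 0, so the root lies in [3.8125, 4.25]
p(4.03125) = 0.3819 > 0, so the root lies in [3.8125, 4.03125]

4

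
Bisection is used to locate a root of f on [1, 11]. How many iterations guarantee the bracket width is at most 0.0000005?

25

Width after n steps is 10/2^n. Need 2^n ≥ 10/0.0000005 = 20000000.
2^24 = 16777216 < 20000000 ≤ 2^25 = 33554432, so n = 25.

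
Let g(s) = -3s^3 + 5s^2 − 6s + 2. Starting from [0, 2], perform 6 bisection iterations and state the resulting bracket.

m = 1, g(m) = -2 (−); new bracket [0, 1]
m = 0.5, g(m) = -0.125 (−); new bracket [0, 0.5]
m = 0.25, g(m) = 0.765625 (+); new bracket [0.25, 0.5]
m = 0.375, g(m) = 0.2949 (+); new bracket [0.375, 0.5]
m = 0.4375, g(m) = 0.0808 (+); new bracket [0.4375, 0.5]
m = 0.46875, g(m) = -0.0229 (−); new bracket [0.4375, 0.46875]

[0.4375, 0.46875]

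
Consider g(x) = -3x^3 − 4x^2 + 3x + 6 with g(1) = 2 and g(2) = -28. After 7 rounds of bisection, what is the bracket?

g(1.5) = -8.625 < 0, so the root lies in [1, 1.5]
g(1.25) = -2.359375 < 0, so the root lies in [1, 1.25]
g(1.125) = 0.041016 > 0, so the root lies in [1.125, 1.25]
g(1.1875) = -1.1018 < 0, so the root lies in [1.125, 1.1875]
g(1.15625) = -0.5163 < 0, so the root lies in [1.125, 1.15625]
g(1.140625) = -0.2342 < 0, so the root lies in [1.125, 1.140625]
g(1.1328125) = -0.0957 < 0, so the root lies in [1.125, 1.1328125]

[1.125, 1.1328125]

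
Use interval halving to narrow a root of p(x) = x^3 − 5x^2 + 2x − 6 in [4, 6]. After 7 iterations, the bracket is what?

m = 5, p(m) = 4 (+); new bracket [4, 5]
m = 4.5, p(m) = -7.125 (−); new bracket [4.5, 5]
m = 4.75, p(m) = -2.140625 (−); new bracket [4.75, 5]
m = 4.875, p(m) = 0.7793 (+); new bracket [4.75, 4.875]
m = 4.8125, p(m) = -0.7175 (−); new bracket [4.8125, 4.875]
m = 4.84375, p(m) = 0.0216 (+); new bracket [4.8125, 4.84375]
m = 4.828125, p(m) = -0.3503 (−); new bracket [4.828125, 4.84375]

[4.828125, 4.84375]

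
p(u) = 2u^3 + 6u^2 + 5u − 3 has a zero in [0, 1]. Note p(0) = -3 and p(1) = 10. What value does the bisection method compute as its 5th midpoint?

0.40625

m = 0.5, p(m) = 1.25 (+); new bracket [0, 0.5]
m = 0.25, p(m) = -1.34375 (−); new bracket [0.25, 0.5]
m = 0.375, p(m) = -0.175781 (−); new bracket [0.375, 0.5]
m = 0.4375, p(m) = 0.5034 (+); new bracket [0.375, 0.4375]
m = 0.40625, p(m) = 0.1556 (+); new bracket [0.375, 0.40625]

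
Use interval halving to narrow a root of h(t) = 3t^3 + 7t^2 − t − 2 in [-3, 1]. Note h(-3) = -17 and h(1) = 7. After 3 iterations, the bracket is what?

[-2.5, -2]

h(-1) = 3 > 0, so the root lies in [-3, -1]
h(-2) = 4 > 0, so the root lies in [-3, -2]
h(-2.5) = -2.625 < 0, so the root lies in [-2.5, -2]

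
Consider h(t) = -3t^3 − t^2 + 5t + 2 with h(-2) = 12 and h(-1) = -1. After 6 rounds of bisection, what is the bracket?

[-1.25, -1.234375]

h(-1.5) = 2.375 > 0, so the root lies in [-1.5, -1]
h(-1.25) = 0.046875 > 0, so the root lies in [-1.25, -1]
h(-1.125) = -0.619141 < 0, so the root lies in [-1.25, -1.125]
h(-1.1875) = -0.324 < 0, so the root lies in [-1.25, -1.1875]
h(-1.21875) = -0.1483 < 0, so the root lies in [-1.25, -1.21875]
h(-1.234375) = -0.0532 < 0, so the root lies in [-1.25, -1.234375]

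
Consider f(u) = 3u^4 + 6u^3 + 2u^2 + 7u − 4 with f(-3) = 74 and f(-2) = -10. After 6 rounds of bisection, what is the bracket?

midpoint -2.5: f = 14.4375 > 0 → [-2.5, -2]
midpoint -2.25: f = -1.082031 < 0 → [-2.5, -2.25]
midpoint -2.375: f = 5.727295 > 0 → [-2.375, -2.25]
midpoint -2.3125: f = 2.1014 > 0 → [-2.3125, -2.25]
midpoint -2.28125: f = 0.4563 > 0 → [-2.28125, -2.25]
midpoint -2.265625: f = -0.3259 < 0 → [-2.28125, -2.265625]

[-2.28125, -2.265625]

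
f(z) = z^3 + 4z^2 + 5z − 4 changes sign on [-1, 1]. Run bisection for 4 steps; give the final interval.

f(0) = -4 < 0, so the root lies in [0, 1]
f(0.5) = -0.375 < 0, so the root lies in [0.5, 1]
f(0.75) = 2.421875 > 0, so the root lies in [0.5, 0.75]
f(0.625) = 0.9316 > 0, so the root lies in [0.5, 0.625]

[0.5, 0.625]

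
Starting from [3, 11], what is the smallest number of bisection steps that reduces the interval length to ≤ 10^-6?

23

Width after n steps is 8/2^n. Need 2^n ≥ 8/10^-6 = 8000000.
2^22 = 4194304 < 8000000 ≤ 2^23 = 8388608, so n = 23.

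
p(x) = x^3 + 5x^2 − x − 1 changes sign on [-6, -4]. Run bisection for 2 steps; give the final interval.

[-5.5, -5]

x = -5 gives p = 4, positive; keep [-6, -5]
x = -5.5 gives p = -10.625, negative; keep [-5.5, -5]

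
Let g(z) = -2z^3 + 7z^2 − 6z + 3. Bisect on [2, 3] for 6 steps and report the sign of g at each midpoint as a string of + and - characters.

midpoint 2.5: g = 0.5 > 0 → [2.5, 3]
midpoint 2.75: g = -2.15625 < 0 → [2.5, 2.75]
midpoint 2.625: g = -0.691406 < 0 → [2.5, 2.625]
midpoint 2.5625: g = -0.063 < 0 → [2.5, 2.5625]
midpoint 2.53125: g = 0.2265 > 0 → [2.53125, 2.5625]
midpoint 2.546875: g = 0.0838 > 0 → [2.546875, 2.5625]

+---++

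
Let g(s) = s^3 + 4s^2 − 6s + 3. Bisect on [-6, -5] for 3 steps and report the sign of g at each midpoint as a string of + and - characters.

s = -5.5 gives g = -9.375, negative; keep [-5.5, -5]
s = -5.25 gives g = 0.046875, positive; keep [-5.5, -5.25]
s = -5.375 gives g = -4.474609, negative; keep [-5.375, -5.25]

-+-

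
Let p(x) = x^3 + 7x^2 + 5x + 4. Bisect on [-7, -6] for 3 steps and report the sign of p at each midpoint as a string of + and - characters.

-+-

m = -6.5, p(m) = -7.375 (−); new bracket [-6.5, -6]
m = -6.25, p(m) = 2.046875 (+); new bracket [-6.5, -6.25]
m = -6.375, p(m) = -2.474609 (−); new bracket [-6.375, -6.25]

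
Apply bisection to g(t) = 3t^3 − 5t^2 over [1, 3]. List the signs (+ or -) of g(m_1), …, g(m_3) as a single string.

midpoint 2: g = 4 > 0 → [1, 2]
midpoint 1.5: g = -1.125 < 0 → [1.5, 2]
midpoint 1.75: g = 0.765625 > 0 → [1.5, 1.75]

+-+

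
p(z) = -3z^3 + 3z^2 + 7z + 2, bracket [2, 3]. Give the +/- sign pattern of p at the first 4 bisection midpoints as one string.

p(2.5) = -8.625 < 0, so the root lies in [2, 2.5]
p(2.25) = -1.234375 < 0, so the root lies in [2, 2.25]
p(2.125) = 1.634766 > 0, so the root lies in [2.125, 2.25]
p(2.1875) = 0.2654 > 0, so the root lies in [2.1875, 2.25]

--++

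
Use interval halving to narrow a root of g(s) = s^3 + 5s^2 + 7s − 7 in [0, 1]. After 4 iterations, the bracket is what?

[0.625, 0.6875]

midpoint 0.5: g = -2.125 < 0 → [0.5, 1]
midpoint 0.75: g = 1.484375 > 0 → [0.5, 0.75]
midpoint 0.625: g = -0.427734 < 0 → [0.625, 0.75]
midpoint 0.6875: g = 0.5007 > 0 → [0.625, 0.6875]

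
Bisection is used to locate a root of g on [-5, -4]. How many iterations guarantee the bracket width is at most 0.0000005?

Width after n steps is 1/2^n. Need 2^n ≥ 1/0.0000005 = 2000000.
2^20 = 1048576 < 2000000 ≤ 2^21 = 2097152, so n = 21.

21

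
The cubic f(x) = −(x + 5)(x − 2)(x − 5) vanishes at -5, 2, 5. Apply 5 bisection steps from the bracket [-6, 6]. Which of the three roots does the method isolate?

x = 0 gives f = -50, negative; keep [-6, 0]
x = -3 gives f = -80, negative; keep [-6, -3]
x = -4.5 gives f = -30.875, negative; keep [-6, -4.5]
x = -5.25 gives f = 18.5781, positive; keep [-5.25, -4.5]
x = -4.875 gives f = -8.4863, negative; keep [-5.25, -4.875]

-5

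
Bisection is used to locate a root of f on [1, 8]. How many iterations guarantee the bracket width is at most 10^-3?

13

Width after n steps is 7/2^n. Need 2^n ≥ 7/10^-3 = 7000.
2^12 = 4096 < 7000 ≤ 2^13 = 8192, so n = 13.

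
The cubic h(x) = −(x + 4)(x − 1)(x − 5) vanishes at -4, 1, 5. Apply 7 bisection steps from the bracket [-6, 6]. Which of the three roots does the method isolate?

m = 0, h(m) = -20 (−); new bracket [-6, 0]
m = -3, h(m) = -32 (−); new bracket [-6, -3]
m = -4.5, h(m) = 26.125 (+); new bracket [-4.5, -3]
m = -3.75, h(m) = -10.3906 (−); new bracket [-4.5, -3.75]
m = -4.125, h(m) = 5.8457 (+); new bracket [-4.125, -3.75]
m = -3.9375, h(m) = -2.7581 (−); new bracket [-4.125, -3.9375]
m = -4.03125, h(m) = 1.42 (+); new bracket [-4.03125, -3.9375]

-4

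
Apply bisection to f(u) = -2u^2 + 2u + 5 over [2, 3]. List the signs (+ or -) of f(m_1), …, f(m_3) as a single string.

m = 2.5, f(m) = -2.5 (−); new bracket [2, 2.5]
m = 2.25, f(m) = -0.625 (−); new bracket [2, 2.25]
m = 2.125, f(m) = 0.21875 (+); new bracket [2.125, 2.25]

--+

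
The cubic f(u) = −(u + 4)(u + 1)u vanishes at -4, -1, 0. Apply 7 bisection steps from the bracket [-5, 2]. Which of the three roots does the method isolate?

f(-1.5) = -1.875 < 0, so the root lies in [-5, -1.5]
f(-3.25) = -5.484375 < 0, so the root lies in [-5, -3.25]
f(-4.125) = 1.611328 > 0, so the root lies in [-4.125, -3.25]
f(-3.6875) = -3.0969 < 0, so the root lies in [-4.125, -3.6875]
f(-3.90625) = -1.0643 < 0, so the root lies in [-4.125, -3.90625]
f(-4.015625) = 0.1892 > 0, so the root lies in [-4.015625, -3.90625]
f(-3.9609375) = -0.4581 < 0, so the root lies in [-4.015625, -3.9609375]

-4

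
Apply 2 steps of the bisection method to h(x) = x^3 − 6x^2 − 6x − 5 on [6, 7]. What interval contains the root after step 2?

h(6.5) = -22.875 < 0, so the root lies in [6.5, 7]
h(6.75) = -11.328125 < 0, so the root lies in [6.75, 7]

[6.75, 7]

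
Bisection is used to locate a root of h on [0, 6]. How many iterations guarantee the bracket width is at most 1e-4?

16

Width after n steps is 6/2^n. Need 2^n ≥ 6/1e-4 = 60000.
2^15 = 32768 < 60000 ≤ 2^16 = 65536, so n = 16.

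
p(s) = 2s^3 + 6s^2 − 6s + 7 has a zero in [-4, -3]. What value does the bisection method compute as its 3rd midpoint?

m = -3.5, p(m) = 15.75 (+); new bracket [-4, -3.5]
m = -3.75, p(m) = 8.40625 (+); new bracket [-4, -3.75]
m = -3.875, p(m) = 3.972656 (+); new bracket [-4, -3.875]

-3.875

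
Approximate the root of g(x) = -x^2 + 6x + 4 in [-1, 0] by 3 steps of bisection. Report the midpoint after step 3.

-0.625

midpoint -0.5: g = 0.75 > 0 → [-1, -0.5]
midpoint -0.75: g = -1.0625 < 0 → [-0.75, -0.5]
midpoint -0.625: g = -0.140625 < 0 → [-0.625, -0.5]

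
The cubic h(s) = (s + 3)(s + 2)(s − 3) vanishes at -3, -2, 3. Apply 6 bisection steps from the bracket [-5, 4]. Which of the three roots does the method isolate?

3

midpoint -0.5: h = -13.125 < 0 → [-0.5, 4]
midpoint 1.75: h = -22.265625 < 0 → [1.75, 4]
midpoint 2.875: h = -3.580078 < 0 → [2.875, 4]
midpoint 3.4375: h = 15.3142 > 0 → [2.875, 3.4375]
midpoint 3.15625: h = 4.9599 > 0 → [2.875, 3.15625]
midpoint 3.015625: h = 0.4714 > 0 → [2.875, 3.015625]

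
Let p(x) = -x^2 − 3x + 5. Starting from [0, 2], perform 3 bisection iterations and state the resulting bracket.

[1, 1.25]

p(1) = 1 > 0, so the root lies in [1, 2]
p(1.5) = -1.75 < 0, so the root lies in [1, 1.5]
p(1.25) = -0.3125 < 0, so the root lies in [1, 1.25]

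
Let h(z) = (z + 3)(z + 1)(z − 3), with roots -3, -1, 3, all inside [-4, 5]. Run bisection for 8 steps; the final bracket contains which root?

3

h(0.5) = -13.125 < 0, so the root lies in [0.5, 5]
h(2.75) = -5.390625 < 0, so the root lies in [2.75, 5]
h(3.875) = 29.326172 > 0, so the root lies in [2.75, 3.875]
h(3.3125) = 8.5071 > 0, so the root lies in [2.75, 3.3125]
h(3.03125) = 0.7598 > 0, so the root lies in [2.75, 3.03125]
h(2.890625) = -2.5067 < 0, so the root lies in [2.890625, 3.03125]
h(2.9609375) = -0.9223 < 0, so the root lies in [2.9609375, 3.03125]
h(2.99609375) = -0.0936 < 0, so the root lies in [2.99609375, 3.03125]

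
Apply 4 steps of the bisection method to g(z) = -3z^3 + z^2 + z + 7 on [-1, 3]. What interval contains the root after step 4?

[1.5, 1.75]

midpoint 1: g = 6 > 0 → [1, 3]
midpoint 2: g = -11 < 0 → [1, 2]
midpoint 1.5: g = 0.625 > 0 → [1.5, 2]
midpoint 1.75: g = -4.2656 < 0 → [1.5, 1.75]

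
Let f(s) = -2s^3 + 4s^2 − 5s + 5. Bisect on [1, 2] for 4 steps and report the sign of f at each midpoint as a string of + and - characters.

m = 1.5, f(m) = -0.25 (−); new bracket [1, 1.5]
m = 1.25, f(m) = 1.09375 (+); new bracket [1.25, 1.5]
m = 1.375, f(m) = 0.488281 (+); new bracket [1.375, 1.5]
m = 1.4375, f(m) = 0.1372 (+); new bracket [1.4375, 1.5]

-+++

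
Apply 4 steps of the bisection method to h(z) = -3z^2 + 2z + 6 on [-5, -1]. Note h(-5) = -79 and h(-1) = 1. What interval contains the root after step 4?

midpoint -3: h = -27 < 0 → [-3, -1]
midpoint -2: h = -10 < 0 → [-2, -1]
midpoint -1.5: h = -3.75 < 0 → [-1.5, -1]
midpoint -1.25: h = -1.1875 < 0 → [-1.25, -1]

[-1.25, -1]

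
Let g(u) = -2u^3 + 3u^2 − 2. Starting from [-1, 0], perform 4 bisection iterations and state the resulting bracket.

[-0.6875, -0.625]

midpoint -0.5: g = -1 < 0 → [-1, -0.5]
midpoint -0.75: g = 0.53125 > 0 → [-0.75, -0.5]
midpoint -0.625: g = -0.339844 < 0 → [-0.75, -0.625]
midpoint -0.6875: g = 0.0679 > 0 → [-0.6875, -0.625]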